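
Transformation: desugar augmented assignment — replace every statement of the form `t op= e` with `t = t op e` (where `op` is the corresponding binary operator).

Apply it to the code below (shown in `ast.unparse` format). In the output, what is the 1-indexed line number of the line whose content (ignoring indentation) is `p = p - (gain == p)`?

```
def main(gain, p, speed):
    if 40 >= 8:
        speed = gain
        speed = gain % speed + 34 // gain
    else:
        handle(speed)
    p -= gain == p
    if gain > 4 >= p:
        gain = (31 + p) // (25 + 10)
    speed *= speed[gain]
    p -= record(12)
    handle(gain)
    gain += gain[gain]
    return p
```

Transformed code:
def main(gain, p, speed):
    if 40 >= 8:
        speed = gain
        speed = gain % speed + 34 // gain
    else:
        handle(speed)
    p = p - (gain == p)
    if gain > 4 >= p:
        gain = (31 + p) // (25 + 10)
    speed = speed * speed[gain]
    p = p - record(12)
    handle(gain)
    gain = gain + gain[gain]
    return p

7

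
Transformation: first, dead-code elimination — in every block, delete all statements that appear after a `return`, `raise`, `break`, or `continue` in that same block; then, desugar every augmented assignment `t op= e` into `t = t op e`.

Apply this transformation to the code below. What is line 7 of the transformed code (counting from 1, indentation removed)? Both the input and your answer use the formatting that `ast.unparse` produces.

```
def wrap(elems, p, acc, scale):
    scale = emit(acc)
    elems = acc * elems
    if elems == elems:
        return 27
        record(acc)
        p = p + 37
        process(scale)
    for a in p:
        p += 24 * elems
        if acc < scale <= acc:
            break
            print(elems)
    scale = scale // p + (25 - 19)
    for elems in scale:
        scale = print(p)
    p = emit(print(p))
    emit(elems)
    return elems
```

p = p + 24 * elems

Transformed code:
def wrap(elems, p, acc, scale):
    scale = emit(acc)
    elems = acc * elems
    if elems == elems:
        return 27
    for a in p:
        p = p + 24 * elems
        if acc < scale <= acc:
            break
    scale = scale // p + (25 - 19)
    for elems in scale:
        scale = print(p)
    p = emit(print(p))
    emit(elems)
    return elems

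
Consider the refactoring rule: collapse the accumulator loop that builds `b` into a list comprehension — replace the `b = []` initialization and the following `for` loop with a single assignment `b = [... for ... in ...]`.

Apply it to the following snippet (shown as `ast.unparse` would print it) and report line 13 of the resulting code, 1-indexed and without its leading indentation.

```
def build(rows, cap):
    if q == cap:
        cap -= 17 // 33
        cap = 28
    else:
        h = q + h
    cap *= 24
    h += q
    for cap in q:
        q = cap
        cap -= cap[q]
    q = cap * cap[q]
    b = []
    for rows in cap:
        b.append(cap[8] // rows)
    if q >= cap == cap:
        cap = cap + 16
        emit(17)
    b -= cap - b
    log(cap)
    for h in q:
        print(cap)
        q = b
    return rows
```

b = [cap[8] // rows for rows in cap]

Transformed code:
def build(rows, cap):
    if q == cap:
        cap -= 17 // 33
        cap = 28
    else:
        h = q + h
    cap *= 24
    h += q
    for cap in q:
        q = cap
        cap -= cap[q]
    q = cap * cap[q]
    b = [cap[8] // rows for rows in cap]
    if q >= cap == cap:
        cap = cap + 16
        emit(17)
    b -= cap - b
    log(cap)
    for h in q:
        print(cap)
        q = b
    return rows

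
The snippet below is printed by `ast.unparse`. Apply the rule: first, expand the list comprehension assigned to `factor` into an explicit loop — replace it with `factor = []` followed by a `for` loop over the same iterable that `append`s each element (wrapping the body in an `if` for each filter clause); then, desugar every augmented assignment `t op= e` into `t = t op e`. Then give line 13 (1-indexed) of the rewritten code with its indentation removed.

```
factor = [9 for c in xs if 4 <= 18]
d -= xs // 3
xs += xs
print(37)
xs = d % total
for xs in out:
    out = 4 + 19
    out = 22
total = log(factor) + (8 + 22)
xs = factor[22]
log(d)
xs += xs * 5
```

xs = factor[22]

Transformed code:
factor = []
for c in xs:
    if 4 <= 18:
        factor.append(9)
d = d - xs // 3
xs = xs + xs
print(37)
xs = d % total
for xs in out:
    out = 4 + 19
    out = 22
total = log(factor) + (8 + 22)
xs = factor[22]
log(d)
xs = xs + xs * 5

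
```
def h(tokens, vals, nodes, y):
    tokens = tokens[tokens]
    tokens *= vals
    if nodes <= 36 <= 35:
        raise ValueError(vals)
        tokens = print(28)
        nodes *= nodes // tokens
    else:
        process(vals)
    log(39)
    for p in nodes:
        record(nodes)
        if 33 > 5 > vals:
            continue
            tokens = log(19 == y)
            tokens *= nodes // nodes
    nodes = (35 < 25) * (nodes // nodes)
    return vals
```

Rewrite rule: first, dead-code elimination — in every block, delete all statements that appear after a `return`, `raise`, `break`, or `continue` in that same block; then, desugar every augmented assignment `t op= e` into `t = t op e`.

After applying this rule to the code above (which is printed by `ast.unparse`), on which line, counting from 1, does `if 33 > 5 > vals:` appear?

Transformed code:
def h(tokens, vals, nodes, y):
    tokens = tokens[tokens]
    tokens = tokens * vals
    if nodes <= 36 <= 35:
        raise ValueError(vals)
    else:
        process(vals)
    log(39)
    for p in nodes:
        record(nodes)
        if 33 > 5 > vals:
            continue
    nodes = (35 < 25) * (nodes // nodes)
    return vals

11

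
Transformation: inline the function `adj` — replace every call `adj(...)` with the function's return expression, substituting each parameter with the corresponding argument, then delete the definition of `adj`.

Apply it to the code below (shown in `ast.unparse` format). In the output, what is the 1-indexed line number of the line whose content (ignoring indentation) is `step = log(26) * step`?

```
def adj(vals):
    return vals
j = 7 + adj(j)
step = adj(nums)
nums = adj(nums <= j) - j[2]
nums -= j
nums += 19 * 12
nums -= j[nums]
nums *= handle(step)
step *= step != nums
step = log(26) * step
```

Transformed code:
j = 7 + j
step = nums
nums = (nums <= j) - j[2]
nums -= j
nums += 19 * 12
nums -= j[nums]
nums *= handle(step)
step *= step != nums
step = log(26) * step

9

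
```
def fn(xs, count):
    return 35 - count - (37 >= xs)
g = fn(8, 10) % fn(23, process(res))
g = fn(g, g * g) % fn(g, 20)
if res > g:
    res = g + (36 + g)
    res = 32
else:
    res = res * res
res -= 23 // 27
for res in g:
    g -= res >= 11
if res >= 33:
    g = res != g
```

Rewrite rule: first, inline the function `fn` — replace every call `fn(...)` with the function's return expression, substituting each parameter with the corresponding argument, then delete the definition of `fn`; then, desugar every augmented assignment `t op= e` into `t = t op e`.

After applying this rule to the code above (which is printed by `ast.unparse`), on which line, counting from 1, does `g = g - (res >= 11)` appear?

Transformed code:
g = (35 - 10 - (37 >= 8)) % (35 - process(res) - (37 >= 23))
g = (35 - g * g - (37 >= g)) % (35 - 20 - (37 >= g))
if res > g:
    res = g + (36 + g)
    res = 32
else:
    res = res * res
res = res - 23 // 27
for res in g:
    g = g - (res >= 11)
if res >= 33:
    g = res != g

10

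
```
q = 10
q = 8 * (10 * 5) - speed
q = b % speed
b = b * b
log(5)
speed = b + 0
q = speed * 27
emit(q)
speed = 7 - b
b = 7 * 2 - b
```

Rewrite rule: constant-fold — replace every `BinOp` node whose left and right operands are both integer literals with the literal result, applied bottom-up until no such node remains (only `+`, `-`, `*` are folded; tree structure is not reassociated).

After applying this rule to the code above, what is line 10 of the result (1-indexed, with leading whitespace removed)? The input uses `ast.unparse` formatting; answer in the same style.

b = 14 - b

Transformed code:
q = 10
q = 400 - speed
q = b % speed
b = b * b
log(5)
speed = b + 0
q = speed * 27
emit(q)
speed = 7 - b
b = 14 - b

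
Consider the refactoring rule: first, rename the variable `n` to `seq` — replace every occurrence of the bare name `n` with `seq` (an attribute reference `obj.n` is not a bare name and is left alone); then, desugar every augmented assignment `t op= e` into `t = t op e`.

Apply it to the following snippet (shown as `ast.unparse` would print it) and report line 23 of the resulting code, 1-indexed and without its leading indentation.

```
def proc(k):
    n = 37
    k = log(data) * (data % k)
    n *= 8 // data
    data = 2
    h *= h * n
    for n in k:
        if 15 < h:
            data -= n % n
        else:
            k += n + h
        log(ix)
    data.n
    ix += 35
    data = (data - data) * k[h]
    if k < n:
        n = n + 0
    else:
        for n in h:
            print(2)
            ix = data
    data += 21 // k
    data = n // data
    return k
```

data = seq // data

Transformed code:
def proc(k):
    seq = 37
    k = log(data) * (data % k)
    seq = seq * (8 // data)
    data = 2
    h = h * (h * seq)
    for seq in k:
        if 15 < h:
            data = data - seq % seq
        else:
            k = k + (seq + h)
        log(ix)
    data.n
    ix = ix + 35
    data = (data - data) * k[h]
    if k < seq:
        seq = seq + 0
    else:
        for seq in h:
            print(2)
            ix = data
    data = data + 21 // k
    data = seq // data
    return k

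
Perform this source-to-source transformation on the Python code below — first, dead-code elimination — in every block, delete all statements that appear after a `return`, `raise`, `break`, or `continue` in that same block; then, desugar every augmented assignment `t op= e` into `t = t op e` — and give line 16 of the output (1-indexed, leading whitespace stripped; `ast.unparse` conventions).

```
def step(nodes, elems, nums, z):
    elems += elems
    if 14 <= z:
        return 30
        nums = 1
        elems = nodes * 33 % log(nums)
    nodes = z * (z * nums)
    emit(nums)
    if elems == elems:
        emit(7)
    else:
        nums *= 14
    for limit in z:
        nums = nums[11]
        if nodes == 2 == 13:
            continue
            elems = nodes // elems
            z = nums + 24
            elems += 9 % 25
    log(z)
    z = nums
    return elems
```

z = nums

Transformed code:
def step(nodes, elems, nums, z):
    elems = elems + elems
    if 14 <= z:
        return 30
    nodes = z * (z * nums)
    emit(nums)
    if elems == elems:
        emit(7)
    else:
        nums = nums * 14
    for limit in z:
        nums = nums[11]
        if nodes == 2 == 13:
            continue
    log(z)
    z = nums
    return elems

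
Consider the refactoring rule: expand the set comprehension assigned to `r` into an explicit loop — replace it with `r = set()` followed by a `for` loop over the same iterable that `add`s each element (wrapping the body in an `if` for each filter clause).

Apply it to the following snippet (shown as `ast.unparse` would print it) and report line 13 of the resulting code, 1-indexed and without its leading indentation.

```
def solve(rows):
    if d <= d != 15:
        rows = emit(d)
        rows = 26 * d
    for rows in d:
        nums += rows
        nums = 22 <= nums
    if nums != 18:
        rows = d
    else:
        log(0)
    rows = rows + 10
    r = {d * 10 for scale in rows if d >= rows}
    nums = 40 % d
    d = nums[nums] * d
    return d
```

r = set()

Transformed code:
def solve(rows):
    if d <= d != 15:
        rows = emit(d)
        rows = 26 * d
    for rows in d:
        nums += rows
        nums = 22 <= nums
    if nums != 18:
        rows = d
    else:
        log(0)
    rows = rows + 10
    r = set()
    for scale in rows:
        if d >= rows:
            r.add(d * 10)
    nums = 40 % d
    d = nums[nums] * d
    return d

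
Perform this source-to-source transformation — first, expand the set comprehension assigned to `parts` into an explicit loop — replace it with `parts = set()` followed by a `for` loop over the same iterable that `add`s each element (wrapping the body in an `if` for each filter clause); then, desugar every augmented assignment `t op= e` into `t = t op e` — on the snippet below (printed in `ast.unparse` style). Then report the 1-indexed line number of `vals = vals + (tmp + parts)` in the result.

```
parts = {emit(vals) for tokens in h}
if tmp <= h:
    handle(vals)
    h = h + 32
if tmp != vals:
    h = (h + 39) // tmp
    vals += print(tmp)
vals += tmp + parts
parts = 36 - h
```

Transformed code:
parts = set()
for tokens in h:
    parts.add(emit(vals))
if tmp <= h:
    handle(vals)
    h = h + 32
if tmp != vals:
    h = (h + 39) // tmp
    vals = vals + print(tmp)
vals = vals + (tmp + parts)
parts = 36 - h

10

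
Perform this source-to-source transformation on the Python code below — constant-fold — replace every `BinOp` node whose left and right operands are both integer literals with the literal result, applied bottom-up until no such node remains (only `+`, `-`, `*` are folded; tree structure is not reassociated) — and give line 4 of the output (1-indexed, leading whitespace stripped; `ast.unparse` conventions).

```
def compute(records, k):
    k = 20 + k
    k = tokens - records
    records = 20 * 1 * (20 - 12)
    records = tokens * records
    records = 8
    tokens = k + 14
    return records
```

records = 160

Transformed code:
def compute(records, k):
    k = 20 + k
    k = tokens - records
    records = 160
    records = tokens * records
    records = 8
    tokens = k + 14
    return records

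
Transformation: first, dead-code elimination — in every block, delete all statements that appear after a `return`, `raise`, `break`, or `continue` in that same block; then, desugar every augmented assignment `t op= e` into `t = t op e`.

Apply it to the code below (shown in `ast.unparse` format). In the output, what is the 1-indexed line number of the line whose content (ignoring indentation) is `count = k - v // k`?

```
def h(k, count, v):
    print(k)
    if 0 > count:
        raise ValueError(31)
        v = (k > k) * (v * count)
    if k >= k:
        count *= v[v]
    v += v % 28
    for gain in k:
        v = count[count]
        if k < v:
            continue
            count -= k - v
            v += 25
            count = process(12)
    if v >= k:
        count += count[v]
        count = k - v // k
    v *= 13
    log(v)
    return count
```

14

Transformed code:
def h(k, count, v):
    print(k)
    if 0 > count:
        raise ValueError(31)
    if k >= k:
        count = count * v[v]
    v = v + v % 28
    for gain in k:
        v = count[count]
        if k < v:
            continue
    if v >= k:
        count = count + count[v]
        count = k - v // k
    v = v * 13
    log(v)
    return count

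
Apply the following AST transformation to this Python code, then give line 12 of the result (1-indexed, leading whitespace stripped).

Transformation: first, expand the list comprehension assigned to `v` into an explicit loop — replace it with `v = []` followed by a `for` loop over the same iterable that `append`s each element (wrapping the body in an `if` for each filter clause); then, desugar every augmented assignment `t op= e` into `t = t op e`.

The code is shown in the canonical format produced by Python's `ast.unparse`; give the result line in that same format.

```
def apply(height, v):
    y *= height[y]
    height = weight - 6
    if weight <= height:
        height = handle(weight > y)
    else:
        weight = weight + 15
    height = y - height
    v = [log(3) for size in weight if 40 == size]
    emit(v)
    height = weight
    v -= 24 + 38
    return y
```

Transformed code:
def apply(height, v):
    y = y * height[y]
    height = weight - 6
    if weight <= height:
        height = handle(weight > y)
    else:
        weight = weight + 15
    height = y - height
    v = []
    for size in weight:
        if 40 == size:
            v.append(log(3))
    emit(v)
    height = weight
    v = v - (24 + 38)
    return y

v.append(log(3))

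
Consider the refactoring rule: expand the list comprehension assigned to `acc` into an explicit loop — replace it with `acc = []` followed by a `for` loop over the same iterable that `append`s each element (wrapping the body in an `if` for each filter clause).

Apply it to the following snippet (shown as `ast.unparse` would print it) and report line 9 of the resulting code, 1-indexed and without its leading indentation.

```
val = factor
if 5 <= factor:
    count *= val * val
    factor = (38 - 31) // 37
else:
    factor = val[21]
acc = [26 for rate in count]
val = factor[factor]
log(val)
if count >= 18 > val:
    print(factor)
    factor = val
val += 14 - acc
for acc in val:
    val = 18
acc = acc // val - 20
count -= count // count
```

Transformed code:
val = factor
if 5 <= factor:
    count *= val * val
    factor = (38 - 31) // 37
else:
    factor = val[21]
acc = []
for rate in count:
    acc.append(26)
val = factor[factor]
log(val)
if count >= 18 > val:
    print(factor)
    factor = val
val += 14 - acc
for acc in val:
    val = 18
acc = acc // val - 20
count -= count // count

acc.append(26)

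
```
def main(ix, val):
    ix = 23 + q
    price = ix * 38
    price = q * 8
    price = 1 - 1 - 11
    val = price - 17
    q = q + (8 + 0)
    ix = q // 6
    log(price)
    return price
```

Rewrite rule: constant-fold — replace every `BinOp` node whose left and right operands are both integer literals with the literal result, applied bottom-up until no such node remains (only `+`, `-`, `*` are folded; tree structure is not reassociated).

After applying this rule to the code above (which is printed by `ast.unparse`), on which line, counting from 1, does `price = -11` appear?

5

Transformed code:
def main(ix, val):
    ix = 23 + q
    price = ix * 38
    price = q * 8
    price = -11
    val = price - 17
    q = q + 8
    ix = q // 6
    log(price)
    return price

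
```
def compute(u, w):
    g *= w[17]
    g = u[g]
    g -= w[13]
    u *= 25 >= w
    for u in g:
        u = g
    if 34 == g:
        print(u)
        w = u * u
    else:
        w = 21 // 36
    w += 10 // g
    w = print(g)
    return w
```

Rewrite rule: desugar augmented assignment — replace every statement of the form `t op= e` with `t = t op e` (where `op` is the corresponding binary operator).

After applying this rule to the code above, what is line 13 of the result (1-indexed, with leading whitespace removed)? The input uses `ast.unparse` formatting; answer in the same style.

Transformed code:
def compute(u, w):
    g = g * w[17]
    g = u[g]
    g = g - w[13]
    u = u * (25 >= w)
    for u in g:
        u = g
    if 34 == g:
        print(u)
        w = u * u
    else:
        w = 21 // 36
    w = w + 10 // g
    w = print(g)
    return w

w = w + 10 // g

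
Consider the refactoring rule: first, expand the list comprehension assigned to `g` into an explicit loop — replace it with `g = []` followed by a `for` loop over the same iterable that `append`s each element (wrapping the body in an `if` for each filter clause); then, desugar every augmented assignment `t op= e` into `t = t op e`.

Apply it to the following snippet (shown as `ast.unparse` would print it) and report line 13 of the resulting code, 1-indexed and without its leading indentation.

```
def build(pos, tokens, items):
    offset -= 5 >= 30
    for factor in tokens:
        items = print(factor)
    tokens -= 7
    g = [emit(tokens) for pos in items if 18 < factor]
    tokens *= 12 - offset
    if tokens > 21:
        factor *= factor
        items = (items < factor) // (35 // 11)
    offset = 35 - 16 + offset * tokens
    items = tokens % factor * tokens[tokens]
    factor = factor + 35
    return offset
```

Transformed code:
def build(pos, tokens, items):
    offset = offset - (5 >= 30)
    for factor in tokens:
        items = print(factor)
    tokens = tokens - 7
    g = []
    for pos in items:
        if 18 < factor:
            g.append(emit(tokens))
    tokens = tokens * (12 - offset)
    if tokens > 21:
        factor = factor * factor
        items = (items < factor) // (35 // 11)
    offset = 35 - 16 + offset * tokens
    items = tokens % factor * tokens[tokens]
    factor = factor + 35
    return offset

items = (items < factor) // (35 // 11)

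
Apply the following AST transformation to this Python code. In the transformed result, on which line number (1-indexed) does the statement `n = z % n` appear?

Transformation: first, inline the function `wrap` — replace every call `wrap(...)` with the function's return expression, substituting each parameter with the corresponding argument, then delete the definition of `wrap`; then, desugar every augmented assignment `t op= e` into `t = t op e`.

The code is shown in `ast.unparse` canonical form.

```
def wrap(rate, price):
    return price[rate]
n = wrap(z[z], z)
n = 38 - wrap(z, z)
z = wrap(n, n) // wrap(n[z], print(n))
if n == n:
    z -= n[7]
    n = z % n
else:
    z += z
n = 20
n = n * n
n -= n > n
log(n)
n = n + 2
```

6

Transformed code:
n = z[z[z]]
n = 38 - z[z]
z = n[n] // print(n)[n[z]]
if n == n:
    z = z - n[7]
    n = z % n
else:
    z = z + z
n = 20
n = n * n
n = n - (n > n)
log(n)
n = n + 2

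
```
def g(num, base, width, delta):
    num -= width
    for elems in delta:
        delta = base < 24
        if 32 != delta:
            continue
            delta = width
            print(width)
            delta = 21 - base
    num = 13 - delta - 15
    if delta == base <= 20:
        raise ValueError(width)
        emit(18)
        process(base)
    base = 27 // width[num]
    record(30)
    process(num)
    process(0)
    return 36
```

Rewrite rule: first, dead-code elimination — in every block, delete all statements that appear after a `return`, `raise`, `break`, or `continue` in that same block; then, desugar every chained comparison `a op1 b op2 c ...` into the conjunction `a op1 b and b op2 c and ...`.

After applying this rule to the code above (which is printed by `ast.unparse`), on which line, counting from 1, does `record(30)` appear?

Transformed code:
def g(num, base, width, delta):
    num -= width
    for elems in delta:
        delta = base < 24
        if 32 != delta:
            continue
    num = 13 - delta - 15
    if delta == base and base <= 20:
        raise ValueError(width)
    base = 27 // width[num]
    record(30)
    process(num)
    process(0)
    return 36

11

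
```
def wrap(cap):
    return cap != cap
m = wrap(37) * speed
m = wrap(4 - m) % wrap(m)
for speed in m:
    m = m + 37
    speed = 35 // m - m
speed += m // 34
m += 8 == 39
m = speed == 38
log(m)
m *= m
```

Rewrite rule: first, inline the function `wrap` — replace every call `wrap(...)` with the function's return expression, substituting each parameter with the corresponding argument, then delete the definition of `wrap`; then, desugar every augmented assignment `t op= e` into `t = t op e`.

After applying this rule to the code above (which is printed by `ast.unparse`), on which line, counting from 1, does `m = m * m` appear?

Transformed code:
m = (37 != 37) * speed
m = (4 - m != 4 - m) % (m != m)
for speed in m:
    m = m + 37
    speed = 35 // m - m
speed = speed + m // 34
m = m + (8 == 39)
m = speed == 38
log(m)
m = m * m

10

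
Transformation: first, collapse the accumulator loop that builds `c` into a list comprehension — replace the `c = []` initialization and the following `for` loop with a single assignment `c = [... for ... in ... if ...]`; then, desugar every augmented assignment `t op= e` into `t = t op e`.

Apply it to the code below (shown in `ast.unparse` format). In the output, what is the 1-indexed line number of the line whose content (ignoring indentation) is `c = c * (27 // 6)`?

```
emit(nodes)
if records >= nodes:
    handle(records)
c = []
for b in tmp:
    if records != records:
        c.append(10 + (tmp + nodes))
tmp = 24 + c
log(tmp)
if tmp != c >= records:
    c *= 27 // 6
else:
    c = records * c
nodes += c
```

Transformed code:
emit(nodes)
if records >= nodes:
    handle(records)
c = [10 + (tmp + nodes) for b in tmp if records != records]
tmp = 24 + c
log(tmp)
if tmp != c >= records:
    c = c * (27 // 6)
else:
    c = records * c
nodes = nodes + c

8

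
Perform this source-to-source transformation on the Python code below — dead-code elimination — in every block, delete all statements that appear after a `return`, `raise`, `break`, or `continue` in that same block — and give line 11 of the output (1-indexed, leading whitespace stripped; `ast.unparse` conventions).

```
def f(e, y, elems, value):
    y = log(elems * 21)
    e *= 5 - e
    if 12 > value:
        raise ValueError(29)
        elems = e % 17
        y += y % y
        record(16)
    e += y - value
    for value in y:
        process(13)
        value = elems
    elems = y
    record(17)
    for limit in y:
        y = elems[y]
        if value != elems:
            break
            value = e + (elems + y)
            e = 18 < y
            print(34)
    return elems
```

Transformed code:
def f(e, y, elems, value):
    y = log(elems * 21)
    e *= 5 - e
    if 12 > value:
        raise ValueError(29)
    e += y - value
    for value in y:
        process(13)
        value = elems
    elems = y
    record(17)
    for limit in y:
        y = elems[y]
        if value != elems:
            break
    return elems

record(17)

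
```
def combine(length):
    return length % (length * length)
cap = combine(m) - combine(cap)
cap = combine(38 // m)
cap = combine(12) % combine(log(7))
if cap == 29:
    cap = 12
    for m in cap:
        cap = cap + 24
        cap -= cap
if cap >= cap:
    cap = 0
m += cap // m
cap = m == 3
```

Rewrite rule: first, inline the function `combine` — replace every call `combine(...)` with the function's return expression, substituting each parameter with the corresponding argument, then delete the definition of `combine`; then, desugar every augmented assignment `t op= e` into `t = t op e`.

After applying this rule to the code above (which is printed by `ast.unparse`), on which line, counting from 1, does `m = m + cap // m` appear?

Transformed code:
cap = m % (m * m) - cap % (cap * cap)
cap = 38 // m % (38 // m * (38 // m))
cap = 12 % (12 * 12) % (log(7) % (log(7) * log(7)))
if cap == 29:
    cap = 12
    for m in cap:
        cap = cap + 24
        cap = cap - cap
if cap >= cap:
    cap = 0
m = m + cap // m
cap = m == 3

11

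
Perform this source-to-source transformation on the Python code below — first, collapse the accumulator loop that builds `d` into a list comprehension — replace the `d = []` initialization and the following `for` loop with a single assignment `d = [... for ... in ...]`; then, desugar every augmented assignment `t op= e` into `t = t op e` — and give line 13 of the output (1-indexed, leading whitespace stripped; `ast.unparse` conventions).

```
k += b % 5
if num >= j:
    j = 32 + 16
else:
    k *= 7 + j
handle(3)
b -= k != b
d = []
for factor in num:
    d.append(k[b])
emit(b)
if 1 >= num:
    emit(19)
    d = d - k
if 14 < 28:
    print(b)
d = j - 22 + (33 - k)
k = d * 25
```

Transformed code:
k = k + b % 5
if num >= j:
    j = 32 + 16
else:
    k = k * (7 + j)
handle(3)
b = b - (k != b)
d = [k[b] for factor in num]
emit(b)
if 1 >= num:
    emit(19)
    d = d - k
if 14 < 28:
    print(b)
d = j - 22 + (33 - k)
k = d * 25

if 14 < 28:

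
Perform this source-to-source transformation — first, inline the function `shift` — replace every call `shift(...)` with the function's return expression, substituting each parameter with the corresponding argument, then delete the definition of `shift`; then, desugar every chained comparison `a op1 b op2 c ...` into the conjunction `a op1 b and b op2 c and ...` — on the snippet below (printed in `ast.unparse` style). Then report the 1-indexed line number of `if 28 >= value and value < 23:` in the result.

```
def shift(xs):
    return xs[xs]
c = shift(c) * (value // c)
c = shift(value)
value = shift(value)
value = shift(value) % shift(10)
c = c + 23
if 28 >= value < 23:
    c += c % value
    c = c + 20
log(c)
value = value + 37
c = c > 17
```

6

Transformed code:
c = c[c] * (value // c)
c = value[value]
value = value[value]
value = value[value] % 10[10]
c = c + 23
if 28 >= value and value < 23:
    c += c % value
    c = c + 20
log(c)
value = value + 37
c = c > 17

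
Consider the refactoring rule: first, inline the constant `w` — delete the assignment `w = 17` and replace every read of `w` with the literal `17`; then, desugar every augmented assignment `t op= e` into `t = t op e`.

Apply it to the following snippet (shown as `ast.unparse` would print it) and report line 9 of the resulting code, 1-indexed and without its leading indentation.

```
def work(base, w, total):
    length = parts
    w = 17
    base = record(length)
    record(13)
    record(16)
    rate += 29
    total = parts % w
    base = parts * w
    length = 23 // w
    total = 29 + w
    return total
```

Transformed code:
def work(base, w, total):
    length = parts
    base = record(length)
    record(13)
    record(16)
    rate = rate + 29
    total = parts % 17
    base = parts * 17
    length = 23 // 17
    total = 29 + 17
    return total

length = 23 // 17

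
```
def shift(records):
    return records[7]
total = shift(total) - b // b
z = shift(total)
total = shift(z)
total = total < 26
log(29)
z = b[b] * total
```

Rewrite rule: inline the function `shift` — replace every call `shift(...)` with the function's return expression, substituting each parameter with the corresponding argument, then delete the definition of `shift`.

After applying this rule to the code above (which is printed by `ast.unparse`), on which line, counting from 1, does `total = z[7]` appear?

Transformed code:
total = total[7] - b // b
z = total[7]
total = z[7]
total = total < 26
log(29)
z = b[b] * total

3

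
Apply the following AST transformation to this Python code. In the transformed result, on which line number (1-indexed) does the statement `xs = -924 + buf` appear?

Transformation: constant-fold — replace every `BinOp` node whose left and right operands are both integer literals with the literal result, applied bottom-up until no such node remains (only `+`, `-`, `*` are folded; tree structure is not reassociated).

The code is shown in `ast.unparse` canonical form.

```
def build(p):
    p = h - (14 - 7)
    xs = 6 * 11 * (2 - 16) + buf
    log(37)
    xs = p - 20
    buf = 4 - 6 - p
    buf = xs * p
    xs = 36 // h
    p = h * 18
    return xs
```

3

Transformed code:
def build(p):
    p = h - 7
    xs = -924 + buf
    log(37)
    xs = p - 20
    buf = -2 - p
    buf = xs * p
    xs = 36 // h
    p = h * 18
    return xs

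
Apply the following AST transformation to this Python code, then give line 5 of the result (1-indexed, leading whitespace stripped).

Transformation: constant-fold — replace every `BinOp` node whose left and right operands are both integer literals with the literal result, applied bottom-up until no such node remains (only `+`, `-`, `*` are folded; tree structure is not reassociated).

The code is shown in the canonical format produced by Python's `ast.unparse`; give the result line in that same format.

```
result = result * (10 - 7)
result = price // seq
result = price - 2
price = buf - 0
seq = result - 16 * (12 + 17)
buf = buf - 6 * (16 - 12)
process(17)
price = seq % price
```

Transformed code:
result = result * 3
result = price // seq
result = price - 2
price = buf - 0
seq = result - 464
buf = buf - 24
process(17)
price = seq % price

seq = result - 464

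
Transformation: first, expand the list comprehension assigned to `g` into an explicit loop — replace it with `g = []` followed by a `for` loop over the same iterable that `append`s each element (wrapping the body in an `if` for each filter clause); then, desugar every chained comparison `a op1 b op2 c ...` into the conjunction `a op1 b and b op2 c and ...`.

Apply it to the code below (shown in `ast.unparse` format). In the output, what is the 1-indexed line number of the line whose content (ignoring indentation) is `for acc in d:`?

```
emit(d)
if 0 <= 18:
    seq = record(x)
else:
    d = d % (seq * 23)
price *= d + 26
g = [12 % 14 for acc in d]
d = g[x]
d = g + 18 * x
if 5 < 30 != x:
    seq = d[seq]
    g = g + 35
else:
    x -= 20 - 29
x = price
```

8

Transformed code:
emit(d)
if 0 <= 18:
    seq = record(x)
else:
    d = d % (seq * 23)
price *= d + 26
g = []
for acc in d:
    g.append(12 % 14)
d = g[x]
d = g + 18 * x
if 5 < 30 and 30 != x:
    seq = d[seq]
    g = g + 35
else:
    x -= 20 - 29
x = price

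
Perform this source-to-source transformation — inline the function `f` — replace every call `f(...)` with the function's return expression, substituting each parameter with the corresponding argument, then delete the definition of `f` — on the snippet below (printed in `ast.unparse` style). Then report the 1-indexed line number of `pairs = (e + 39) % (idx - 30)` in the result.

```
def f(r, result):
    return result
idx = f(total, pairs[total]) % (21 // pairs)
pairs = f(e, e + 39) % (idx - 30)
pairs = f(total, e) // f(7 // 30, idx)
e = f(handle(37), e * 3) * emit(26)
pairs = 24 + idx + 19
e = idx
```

2

Transformed code:
idx = pairs[total] % (21 // pairs)
pairs = (e + 39) % (idx - 30)
pairs = e // idx
e = e * 3 * emit(26)
pairs = 24 + idx + 19
e = idx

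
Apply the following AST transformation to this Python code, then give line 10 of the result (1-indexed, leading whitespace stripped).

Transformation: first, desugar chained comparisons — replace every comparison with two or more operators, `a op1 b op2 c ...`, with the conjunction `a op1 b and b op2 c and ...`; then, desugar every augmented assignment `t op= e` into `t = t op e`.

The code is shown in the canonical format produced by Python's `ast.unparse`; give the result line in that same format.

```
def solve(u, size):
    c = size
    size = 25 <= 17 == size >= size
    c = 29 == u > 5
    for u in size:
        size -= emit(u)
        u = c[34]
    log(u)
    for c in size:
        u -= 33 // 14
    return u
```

Transformed code:
def solve(u, size):
    c = size
    size = 25 <= 17 and 17 == size and (size >= size)
    c = 29 == u and u > 5
    for u in size:
        size = size - emit(u)
        u = c[34]
    log(u)
    for c in size:
        u = u - 33 // 14
    return u

u = u - 33 // 14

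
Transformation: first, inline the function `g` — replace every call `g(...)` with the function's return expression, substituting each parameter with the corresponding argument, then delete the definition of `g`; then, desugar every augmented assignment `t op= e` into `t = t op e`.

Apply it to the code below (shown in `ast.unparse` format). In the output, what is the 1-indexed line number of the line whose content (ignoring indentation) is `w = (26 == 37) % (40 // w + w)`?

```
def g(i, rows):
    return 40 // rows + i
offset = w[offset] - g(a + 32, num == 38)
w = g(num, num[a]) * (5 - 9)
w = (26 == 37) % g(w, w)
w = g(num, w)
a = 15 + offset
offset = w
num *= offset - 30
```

Transformed code:
offset = w[offset] - (40 // (num == 38) + (a + 32))
w = (40 // num[a] + num) * (5 - 9)
w = (26 == 37) % (40 // w + w)
w = 40 // w + num
a = 15 + offset
offset = w
num = num * (offset - 30)

3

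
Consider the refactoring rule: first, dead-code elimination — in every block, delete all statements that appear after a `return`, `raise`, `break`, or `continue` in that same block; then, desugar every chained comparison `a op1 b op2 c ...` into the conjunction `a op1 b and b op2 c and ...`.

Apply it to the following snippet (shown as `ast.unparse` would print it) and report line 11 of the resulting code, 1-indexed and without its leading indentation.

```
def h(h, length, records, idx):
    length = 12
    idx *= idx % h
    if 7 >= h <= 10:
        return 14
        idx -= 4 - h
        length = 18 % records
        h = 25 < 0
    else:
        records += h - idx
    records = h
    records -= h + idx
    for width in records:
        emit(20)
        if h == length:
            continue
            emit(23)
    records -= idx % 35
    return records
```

emit(20)

Transformed code:
def h(h, length, records, idx):
    length = 12
    idx *= idx % h
    if 7 >= h and h <= 10:
        return 14
    else:
        records += h - idx
    records = h
    records -= h + idx
    for width in records:
        emit(20)
        if h == length:
            continue
    records -= idx % 35
    return records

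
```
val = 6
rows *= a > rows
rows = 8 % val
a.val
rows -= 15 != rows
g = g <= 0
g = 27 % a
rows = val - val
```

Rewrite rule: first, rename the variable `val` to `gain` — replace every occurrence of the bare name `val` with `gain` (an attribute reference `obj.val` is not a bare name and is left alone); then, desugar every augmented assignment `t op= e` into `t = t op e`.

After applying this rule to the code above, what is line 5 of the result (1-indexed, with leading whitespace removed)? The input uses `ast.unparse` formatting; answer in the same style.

Transformed code:
gain = 6
rows = rows * (a > rows)
rows = 8 % gain
a.val
rows = rows - (15 != rows)
g = g <= 0
g = 27 % a
rows = gain - gain

rows = rows - (15 != rows)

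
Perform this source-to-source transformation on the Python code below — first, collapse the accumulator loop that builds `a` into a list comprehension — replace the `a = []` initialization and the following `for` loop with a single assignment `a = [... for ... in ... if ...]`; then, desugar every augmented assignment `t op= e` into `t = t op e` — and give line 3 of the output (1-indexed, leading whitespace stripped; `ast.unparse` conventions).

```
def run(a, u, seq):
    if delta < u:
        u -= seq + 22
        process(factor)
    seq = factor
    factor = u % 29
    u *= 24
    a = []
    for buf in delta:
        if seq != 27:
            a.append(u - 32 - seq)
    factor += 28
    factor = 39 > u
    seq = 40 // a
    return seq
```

u = u - (seq + 22)

Transformed code:
def run(a, u, seq):
    if delta < u:
        u = u - (seq + 22)
        process(factor)
    seq = factor
    factor = u % 29
    u = u * 24
    a = [u - 32 - seq for buf in delta if seq != 27]
    factor = factor + 28
    factor = 39 > u
    seq = 40 // a
    return seq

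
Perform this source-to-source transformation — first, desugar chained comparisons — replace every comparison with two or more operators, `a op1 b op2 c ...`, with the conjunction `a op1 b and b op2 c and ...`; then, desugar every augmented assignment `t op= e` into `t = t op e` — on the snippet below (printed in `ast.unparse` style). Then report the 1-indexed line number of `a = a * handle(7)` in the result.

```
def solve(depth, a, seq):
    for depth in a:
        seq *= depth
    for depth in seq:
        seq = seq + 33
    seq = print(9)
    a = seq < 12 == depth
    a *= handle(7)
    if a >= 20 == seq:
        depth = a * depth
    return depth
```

8

Transformed code:
def solve(depth, a, seq):
    for depth in a:
        seq = seq * depth
    for depth in seq:
        seq = seq + 33
    seq = print(9)
    a = seq < 12 and 12 == depth
    a = a * handle(7)
    if a >= 20 and 20 == seq:
        depth = a * depth
    return depth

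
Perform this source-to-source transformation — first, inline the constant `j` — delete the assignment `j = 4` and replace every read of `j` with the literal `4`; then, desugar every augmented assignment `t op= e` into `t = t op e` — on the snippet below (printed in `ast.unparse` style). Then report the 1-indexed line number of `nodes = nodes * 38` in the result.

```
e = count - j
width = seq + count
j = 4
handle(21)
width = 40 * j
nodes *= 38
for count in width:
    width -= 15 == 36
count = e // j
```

5

Transformed code:
e = count - 4
width = seq + count
handle(21)
width = 40 * 4
nodes = nodes * 38
for count in width:
    width = width - (15 == 36)
count = e // 4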